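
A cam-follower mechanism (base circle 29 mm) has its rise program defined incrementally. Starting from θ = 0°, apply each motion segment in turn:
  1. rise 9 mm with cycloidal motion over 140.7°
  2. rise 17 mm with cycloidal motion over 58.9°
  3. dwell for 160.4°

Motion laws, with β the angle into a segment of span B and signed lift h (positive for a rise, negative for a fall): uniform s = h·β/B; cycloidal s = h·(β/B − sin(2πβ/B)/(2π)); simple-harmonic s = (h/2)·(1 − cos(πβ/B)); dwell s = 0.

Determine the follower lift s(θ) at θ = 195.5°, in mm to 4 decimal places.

seg 1 [0°–140.7°] cycloidal, h=9: full span → s += 9 → s = 9.0000
seg 2 [140.7°–199.6°] cycloidal, h=17: θ=195.5° here. β=54.8, B=58.9. 17·(0.9304 − sin(2π·0.9304)/(2π)) = 16.9626 → s = 25.9626

25.9626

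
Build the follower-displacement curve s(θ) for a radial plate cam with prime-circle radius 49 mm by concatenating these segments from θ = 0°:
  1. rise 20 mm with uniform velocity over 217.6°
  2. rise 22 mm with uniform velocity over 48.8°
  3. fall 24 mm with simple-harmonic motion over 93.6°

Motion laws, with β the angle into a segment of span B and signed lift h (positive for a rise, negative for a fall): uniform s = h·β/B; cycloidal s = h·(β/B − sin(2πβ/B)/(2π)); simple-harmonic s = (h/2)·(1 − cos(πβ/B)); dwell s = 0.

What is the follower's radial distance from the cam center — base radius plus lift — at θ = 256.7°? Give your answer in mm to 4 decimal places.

seg 1 [0°–217.6°] uniform, h=20: full span → s += 20 → s = 20.0000
seg 2 [217.6°–266.4°] uniform, h=22: θ=256.7° here. β=39.1, B=48.8. 22·39.1/48.8 = 17.6270 → s = 37.6270
radial distance = base radius + s = 49 + 37.6270 = 86.6270

86.6270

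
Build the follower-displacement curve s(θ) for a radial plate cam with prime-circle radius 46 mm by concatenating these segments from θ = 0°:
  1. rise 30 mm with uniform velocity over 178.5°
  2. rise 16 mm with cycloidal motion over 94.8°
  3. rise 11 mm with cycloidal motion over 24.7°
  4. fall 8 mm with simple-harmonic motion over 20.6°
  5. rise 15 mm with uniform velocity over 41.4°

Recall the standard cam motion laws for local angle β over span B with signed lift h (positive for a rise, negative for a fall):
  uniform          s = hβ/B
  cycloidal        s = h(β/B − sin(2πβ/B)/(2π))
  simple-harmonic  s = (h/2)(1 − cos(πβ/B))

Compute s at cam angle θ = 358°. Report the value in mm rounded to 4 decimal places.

seg 1 [0°–178.5°] uniform, h=30: full span → s += 30 → s = 30.0000
seg 2 [178.5°–273.3°] cycloidal, h=16: full span → s += 16 → s = 46.0000
seg 3 [273.3°–298°] cycloidal, h=11: full span → s += 11 → s = 57.0000
seg 4 [298°–318.6°] simple-harmonic, h=-8: full span → s += -8 → s = 49.0000
seg 5 [318.6°–360°] uniform, h=15: θ=358° here. β=39.4, B=41.4. 15·39.4/41.4 = 14.2754 → s = 63.2754

63.2754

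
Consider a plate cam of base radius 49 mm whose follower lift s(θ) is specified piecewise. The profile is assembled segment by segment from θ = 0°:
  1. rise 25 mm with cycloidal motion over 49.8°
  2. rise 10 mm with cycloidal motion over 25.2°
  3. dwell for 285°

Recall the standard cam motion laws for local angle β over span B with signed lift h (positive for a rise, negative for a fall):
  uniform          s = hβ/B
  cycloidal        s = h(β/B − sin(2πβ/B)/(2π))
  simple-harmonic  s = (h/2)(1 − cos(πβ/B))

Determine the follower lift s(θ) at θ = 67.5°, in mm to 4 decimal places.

seg 1 [0°–49.8°] cycloidal, h=25: full span → s += 25 → s = 25.0000
seg 2 [49.8°–75°] cycloidal, h=10: θ=67.5° here. β=17.7, B=25.2. 10·(0.7024 − sin(2π·0.7024)/(2π)) = 8.5447 → s = 33.5447

33.5447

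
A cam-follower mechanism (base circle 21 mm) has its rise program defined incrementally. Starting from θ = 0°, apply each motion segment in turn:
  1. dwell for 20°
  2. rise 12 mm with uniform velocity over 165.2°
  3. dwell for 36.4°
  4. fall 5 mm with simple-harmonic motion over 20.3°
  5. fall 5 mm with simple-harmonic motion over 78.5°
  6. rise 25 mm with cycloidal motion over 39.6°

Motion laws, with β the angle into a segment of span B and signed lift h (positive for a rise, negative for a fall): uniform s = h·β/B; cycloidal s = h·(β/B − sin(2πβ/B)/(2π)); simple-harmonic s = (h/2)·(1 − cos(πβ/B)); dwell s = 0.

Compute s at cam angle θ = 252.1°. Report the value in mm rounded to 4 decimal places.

seg 1 [0°–20°] dwell: s stays 0.0000
seg 2 [20°–185.2°] uniform, h=12: full span → s += 12 → s = 12.0000
seg 3 [185.2°–221.6°] dwell: s stays 12.0000
seg 4 [221.6°–241.9°] simple-harmonic, h=-5: full span → s += -5 → s = 7.0000
seg 5 [241.9°–320.4°] simple-harmonic, h=-5: θ=252.1° here. β=10.2, B=78.5. -5/2·(1 − cos(π·0.1299)) = -0.2054 → s = 6.7946

6.7946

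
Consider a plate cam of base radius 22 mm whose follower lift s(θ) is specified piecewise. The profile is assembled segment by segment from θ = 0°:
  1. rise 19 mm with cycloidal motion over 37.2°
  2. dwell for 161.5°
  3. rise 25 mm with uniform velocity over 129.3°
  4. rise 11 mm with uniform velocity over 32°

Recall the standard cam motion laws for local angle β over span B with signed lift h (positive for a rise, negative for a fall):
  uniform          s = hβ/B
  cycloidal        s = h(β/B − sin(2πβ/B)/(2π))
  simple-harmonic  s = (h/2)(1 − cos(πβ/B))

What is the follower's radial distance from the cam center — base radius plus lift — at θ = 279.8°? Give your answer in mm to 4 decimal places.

seg 1 [0°–37.2°] cycloidal, h=19: full span → s += 19 → s = 19.0000
seg 2 [37.2°–198.7°] dwell: s stays 19.0000
seg 3 [198.7°–328°] uniform, h=25: θ=279.8° here. β=81.1, B=129.3. 25·81.1/129.3 = 15.6806 → s = 34.6806
radial distance = base radius + s = 22 + 34.6806 = 56.6806

56.6806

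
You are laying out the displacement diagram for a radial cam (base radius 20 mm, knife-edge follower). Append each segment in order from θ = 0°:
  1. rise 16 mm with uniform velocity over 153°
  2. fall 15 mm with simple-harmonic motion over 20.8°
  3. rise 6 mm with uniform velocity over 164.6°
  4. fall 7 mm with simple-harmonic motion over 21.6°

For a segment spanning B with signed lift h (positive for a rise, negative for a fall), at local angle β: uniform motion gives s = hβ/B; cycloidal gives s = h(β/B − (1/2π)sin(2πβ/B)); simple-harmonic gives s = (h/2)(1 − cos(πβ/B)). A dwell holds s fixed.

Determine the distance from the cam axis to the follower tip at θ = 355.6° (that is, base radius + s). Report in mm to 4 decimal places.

seg 1 [0°–153°] uniform, h=16: full span → s += 16 → s = 16.0000
seg 2 [153°–173.8°] simple-harmonic, h=-15: full span → s += -15 → s = 1.0000
seg 3 [173.8°–338.4°] uniform, h=6: full span → s += 6 → s = 7.0000
seg 4 [338.4°–360°] simple-harmonic, h=-7: θ=355.6° here. β=17.2, B=21.6. -7/2·(1 − cos(π·0.7963)) = -6.3074 → s = 0.6926
radial distance = base radius + s = 20 + 0.6926 = 20.6926

20.6926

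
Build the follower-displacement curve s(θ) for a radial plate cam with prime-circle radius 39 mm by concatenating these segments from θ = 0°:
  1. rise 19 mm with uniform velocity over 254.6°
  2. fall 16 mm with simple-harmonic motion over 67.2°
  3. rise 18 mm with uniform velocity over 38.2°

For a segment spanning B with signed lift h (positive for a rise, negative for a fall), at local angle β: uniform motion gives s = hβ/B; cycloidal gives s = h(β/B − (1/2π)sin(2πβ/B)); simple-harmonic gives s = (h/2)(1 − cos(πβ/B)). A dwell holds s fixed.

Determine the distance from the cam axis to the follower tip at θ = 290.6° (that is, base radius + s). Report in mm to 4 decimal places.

seg 1 [0°–254.6°] uniform, h=19: full span → s += 19 → s = 19.0000
seg 2 [254.6°–321.8°] simple-harmonic, h=-16: θ=290.6° here. β=36, B=67.2. -16/2·(1 − cos(π·0.5357)) = -8.8957 → s = 10.1043
radial distance = base radius + s = 39 + 10.1043 = 49.1043

49.1043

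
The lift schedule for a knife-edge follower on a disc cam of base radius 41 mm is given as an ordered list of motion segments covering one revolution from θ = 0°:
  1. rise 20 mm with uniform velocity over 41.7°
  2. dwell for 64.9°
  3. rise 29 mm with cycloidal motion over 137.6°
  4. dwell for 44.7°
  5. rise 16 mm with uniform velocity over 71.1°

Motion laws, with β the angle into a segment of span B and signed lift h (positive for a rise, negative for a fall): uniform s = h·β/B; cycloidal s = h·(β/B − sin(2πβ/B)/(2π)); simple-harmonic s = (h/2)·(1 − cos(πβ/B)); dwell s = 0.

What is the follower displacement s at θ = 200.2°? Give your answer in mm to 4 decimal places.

seg 1 [0°–41.7°] uniform, h=20: full span → s += 20 → s = 20.0000
seg 2 [41.7°–106.6°] dwell: s stays 20.0000
seg 3 [106.6°–244.2°] cycloidal, h=29: θ=200.2° here. β=93.6, B=137.6. 29·(0.6802 − sin(2π·0.6802)/(2π)) = 23.9058 → s = 43.9058

43.9058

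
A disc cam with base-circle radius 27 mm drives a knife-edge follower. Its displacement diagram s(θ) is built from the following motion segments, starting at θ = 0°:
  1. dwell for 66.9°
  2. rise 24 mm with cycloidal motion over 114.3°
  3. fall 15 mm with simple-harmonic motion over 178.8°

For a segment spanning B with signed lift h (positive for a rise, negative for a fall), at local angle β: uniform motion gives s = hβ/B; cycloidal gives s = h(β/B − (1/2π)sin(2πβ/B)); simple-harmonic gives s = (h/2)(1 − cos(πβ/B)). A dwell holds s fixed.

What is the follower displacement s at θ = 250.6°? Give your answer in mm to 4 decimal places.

seg 1 [0°–66.9°] dwell: s stays 0.0000
seg 2 [66.9°–181.2°] cycloidal, h=24: full span → s += 24 → s = 24.0000
seg 3 [181.2°–360°] simple-harmonic, h=-15: θ=250.6° here. β=69.4, B=178.8. -15/2·(1 − cos(π·0.3881)) = -4.9183 → s = 19.0817

19.0817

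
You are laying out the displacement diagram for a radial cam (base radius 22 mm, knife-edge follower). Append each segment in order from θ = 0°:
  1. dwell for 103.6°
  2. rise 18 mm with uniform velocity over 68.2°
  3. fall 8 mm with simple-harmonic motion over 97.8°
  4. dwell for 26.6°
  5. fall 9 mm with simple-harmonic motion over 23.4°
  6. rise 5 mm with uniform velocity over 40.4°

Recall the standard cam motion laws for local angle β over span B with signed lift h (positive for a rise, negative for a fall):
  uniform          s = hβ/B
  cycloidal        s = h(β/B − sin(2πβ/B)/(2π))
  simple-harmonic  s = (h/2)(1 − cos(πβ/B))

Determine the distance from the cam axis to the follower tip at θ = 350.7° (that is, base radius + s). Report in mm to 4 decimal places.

seg 1 [0°–103.6°] dwell: s stays 0.0000
seg 2 [103.6°–171.8°] uniform, h=18: full span → s += 18 → s = 18.0000
seg 3 [171.8°–269.6°] simple-harmonic, h=-8: full span → s += -8 → s = 10.0000
seg 4 [269.6°–296.2°] dwell: s stays 10.0000
seg 5 [296.2°–319.6°] simple-harmonic, h=-9: full span → s += -9 → s = 1.0000
seg 6 [319.6°–360°] uniform, h=5: θ=350.7° here. β=31.1, B=40.4. 5·31.1/40.4 = 3.8490 → s = 4.8490
radial distance = base radius + s = 22 + 4.8490 = 26.8490

26.8490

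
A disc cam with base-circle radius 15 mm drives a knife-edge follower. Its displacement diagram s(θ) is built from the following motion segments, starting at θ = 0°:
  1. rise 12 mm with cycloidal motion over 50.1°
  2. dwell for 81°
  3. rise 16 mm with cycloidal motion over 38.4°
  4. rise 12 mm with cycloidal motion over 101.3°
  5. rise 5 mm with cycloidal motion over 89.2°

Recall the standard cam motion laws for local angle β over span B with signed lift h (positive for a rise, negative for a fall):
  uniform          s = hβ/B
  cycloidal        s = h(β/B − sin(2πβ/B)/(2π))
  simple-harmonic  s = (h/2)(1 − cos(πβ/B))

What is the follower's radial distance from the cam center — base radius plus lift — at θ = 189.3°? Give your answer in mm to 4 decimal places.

seg 1 [0°–50.1°] cycloidal, h=12: full span → s += 12 → s = 12.0000
seg 2 [50.1°–131.1°] dwell: s stays 12.0000
seg 3 [131.1°–169.5°] cycloidal, h=16: full span → s += 16 → s = 28.0000
seg 4 [169.5°–270.8°] cycloidal, h=12: θ=189.3° here. β=19.8, B=101.3. 12·(0.1955 − sin(2π·0.1955)/(2π)) = 0.5467 → s = 28.5467
radial distance = base radius + s = 15 + 28.5467 = 43.5467

43.5467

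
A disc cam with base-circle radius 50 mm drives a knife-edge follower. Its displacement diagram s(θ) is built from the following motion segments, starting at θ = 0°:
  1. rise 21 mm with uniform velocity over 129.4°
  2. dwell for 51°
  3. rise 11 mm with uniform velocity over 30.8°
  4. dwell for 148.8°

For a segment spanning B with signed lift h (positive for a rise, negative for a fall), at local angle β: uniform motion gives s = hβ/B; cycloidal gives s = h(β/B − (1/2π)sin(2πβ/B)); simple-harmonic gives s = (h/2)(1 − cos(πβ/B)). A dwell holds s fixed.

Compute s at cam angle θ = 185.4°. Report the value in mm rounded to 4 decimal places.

seg 1 [0°–129.4°] uniform, h=21: full span → s += 21 → s = 21.0000
seg 2 [129.4°–180.4°] dwell: s stays 21.0000
seg 3 [180.4°–211.2°] uniform, h=11: θ=185.4° here. β=5, B=30.8. 11·5/30.8 = 1.7857 → s = 22.7857

22.7857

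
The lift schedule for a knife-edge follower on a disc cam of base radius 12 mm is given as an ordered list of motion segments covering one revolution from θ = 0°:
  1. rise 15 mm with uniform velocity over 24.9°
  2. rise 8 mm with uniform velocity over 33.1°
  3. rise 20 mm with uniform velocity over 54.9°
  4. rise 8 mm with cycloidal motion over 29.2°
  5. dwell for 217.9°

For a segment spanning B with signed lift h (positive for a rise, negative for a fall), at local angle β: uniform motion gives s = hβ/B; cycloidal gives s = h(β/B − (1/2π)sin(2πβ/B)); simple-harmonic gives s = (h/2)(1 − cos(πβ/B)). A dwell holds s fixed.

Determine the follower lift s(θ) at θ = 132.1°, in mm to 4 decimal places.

seg 1 [0°–24.9°] uniform, h=15: full span → s += 15 → s = 15.0000
seg 2 [24.9°–58°] uniform, h=8: full span → s += 8 → s = 23.0000
seg 3 [58°–112.9°] uniform, h=20: full span → s += 20 → s = 43.0000
seg 4 [112.9°–142.1°] cycloidal, h=8: θ=132.1° here. β=19.2, B=29.2. 8·(0.6575 − sin(2π·0.6575)/(2π)) = 6.3246 → s = 49.3246

49.3246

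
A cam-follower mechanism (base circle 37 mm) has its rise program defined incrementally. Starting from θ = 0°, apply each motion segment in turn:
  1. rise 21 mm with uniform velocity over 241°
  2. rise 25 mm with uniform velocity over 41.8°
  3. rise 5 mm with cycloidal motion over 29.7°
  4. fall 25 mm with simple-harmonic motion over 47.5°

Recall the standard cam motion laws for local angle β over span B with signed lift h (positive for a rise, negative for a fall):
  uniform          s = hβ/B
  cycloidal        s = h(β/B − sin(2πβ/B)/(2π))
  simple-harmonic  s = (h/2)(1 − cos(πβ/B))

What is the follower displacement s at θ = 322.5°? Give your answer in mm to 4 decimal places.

seg 1 [0°–241°] uniform, h=21: full span → s += 21 → s = 21.0000
seg 2 [241°–282.8°] uniform, h=25: full span → s += 25 → s = 46.0000
seg 3 [282.8°–312.5°] cycloidal, h=5: full span → s += 5 → s = 51.0000
seg 4 [312.5°–360°] simple-harmonic, h=-25: θ=322.5° here. β=10, B=47.5. -25/2·(1 − cos(π·0.2105)) = -2.6357 → s = 48.3643

48.3643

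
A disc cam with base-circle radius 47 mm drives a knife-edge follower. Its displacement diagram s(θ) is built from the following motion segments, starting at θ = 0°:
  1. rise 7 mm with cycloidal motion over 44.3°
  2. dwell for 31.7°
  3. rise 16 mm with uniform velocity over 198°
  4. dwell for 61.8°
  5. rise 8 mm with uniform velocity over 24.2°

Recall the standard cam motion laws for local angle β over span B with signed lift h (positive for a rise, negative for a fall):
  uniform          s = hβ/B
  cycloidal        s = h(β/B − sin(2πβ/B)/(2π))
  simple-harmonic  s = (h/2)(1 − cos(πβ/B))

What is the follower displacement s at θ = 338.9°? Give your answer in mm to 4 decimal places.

seg 1 [0°–44.3°] cycloidal, h=7: full span → s += 7 → s = 7.0000
seg 2 [44.3°–76°] dwell: s stays 7.0000
seg 3 [76°–274°] uniform, h=16: full span → s += 16 → s = 23.0000
seg 4 [274°–335.8°] dwell: s stays 23.0000
seg 5 [335.8°–360°] uniform, h=8: θ=338.9° here. β=3.1, B=24.2. 8·3.1/24.2 = 1.0248 → s = 24.0248

24.0248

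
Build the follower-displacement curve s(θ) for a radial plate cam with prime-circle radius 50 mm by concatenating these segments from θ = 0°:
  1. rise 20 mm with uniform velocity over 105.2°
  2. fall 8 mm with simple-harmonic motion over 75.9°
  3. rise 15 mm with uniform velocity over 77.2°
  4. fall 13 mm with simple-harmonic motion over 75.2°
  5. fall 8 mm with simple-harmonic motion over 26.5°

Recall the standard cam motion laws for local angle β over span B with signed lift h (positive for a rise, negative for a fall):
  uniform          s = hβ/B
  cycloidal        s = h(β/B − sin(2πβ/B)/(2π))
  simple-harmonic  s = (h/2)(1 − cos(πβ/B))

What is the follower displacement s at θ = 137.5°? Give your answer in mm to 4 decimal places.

seg 1 [0°–105.2°] uniform, h=20: full span → s += 20 → s = 20.0000
seg 2 [105.2°–181.1°] simple-harmonic, h=-8: θ=137.5° here. β=32.3, B=75.9. -8/2·(1 − cos(π·0.4256)) = -3.0731 → s = 16.9269

16.9269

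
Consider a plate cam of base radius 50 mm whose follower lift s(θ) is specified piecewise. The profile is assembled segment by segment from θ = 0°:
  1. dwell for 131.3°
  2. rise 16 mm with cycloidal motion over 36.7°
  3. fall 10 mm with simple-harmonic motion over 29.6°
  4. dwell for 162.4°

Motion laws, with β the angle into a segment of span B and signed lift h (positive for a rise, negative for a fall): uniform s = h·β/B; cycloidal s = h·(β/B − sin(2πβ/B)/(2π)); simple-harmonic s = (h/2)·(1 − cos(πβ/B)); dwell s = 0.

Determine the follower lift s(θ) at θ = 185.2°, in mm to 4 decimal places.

seg 1 [0°–131.3°] dwell: s stays 0.0000
seg 2 [131.3°–168°] cycloidal, h=16: full span → s += 16 → s = 16.0000
seg 3 [168°–197.6°] simple-harmonic, h=-10: θ=185.2° here. β=17.2, B=29.6. -10/2·(1 − cos(π·0.5811)) = -6.2599 → s = 9.7401

9.7401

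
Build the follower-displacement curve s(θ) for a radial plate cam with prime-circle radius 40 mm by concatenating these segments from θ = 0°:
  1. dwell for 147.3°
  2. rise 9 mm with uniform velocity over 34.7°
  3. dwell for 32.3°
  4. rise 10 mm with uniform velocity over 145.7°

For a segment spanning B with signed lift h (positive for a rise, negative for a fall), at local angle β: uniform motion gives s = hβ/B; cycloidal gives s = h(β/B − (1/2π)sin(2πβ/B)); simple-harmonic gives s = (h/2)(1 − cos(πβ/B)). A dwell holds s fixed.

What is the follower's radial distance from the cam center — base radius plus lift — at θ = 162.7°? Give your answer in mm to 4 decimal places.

seg 1 [0°–147.3°] dwell: s stays 0.0000
seg 2 [147.3°–182°] uniform, h=9: θ=162.7° here. β=15.4, B=34.7. 9·15.4/34.7 = 3.9942 → s = 3.9942
radial distance = base radius + s = 40 + 3.9942 = 43.9942

43.9942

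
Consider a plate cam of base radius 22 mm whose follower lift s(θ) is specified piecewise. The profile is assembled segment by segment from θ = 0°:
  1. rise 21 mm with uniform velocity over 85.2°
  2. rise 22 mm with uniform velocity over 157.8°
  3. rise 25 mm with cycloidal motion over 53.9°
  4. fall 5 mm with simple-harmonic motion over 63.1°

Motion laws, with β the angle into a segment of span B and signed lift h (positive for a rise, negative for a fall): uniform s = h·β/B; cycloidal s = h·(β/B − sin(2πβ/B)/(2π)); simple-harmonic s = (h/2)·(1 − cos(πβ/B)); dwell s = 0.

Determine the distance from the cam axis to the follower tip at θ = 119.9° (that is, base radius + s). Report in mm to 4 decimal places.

seg 1 [0°–85.2°] uniform, h=21: full span → s += 21 → s = 21.0000
seg 2 [85.2°–243°] uniform, h=22: θ=119.9° here. β=34.7, B=157.8. 22·34.7/157.8 = 4.8378 → s = 25.8378
radial distance = base radius + s = 22 + 25.8378 = 47.8378

47.8378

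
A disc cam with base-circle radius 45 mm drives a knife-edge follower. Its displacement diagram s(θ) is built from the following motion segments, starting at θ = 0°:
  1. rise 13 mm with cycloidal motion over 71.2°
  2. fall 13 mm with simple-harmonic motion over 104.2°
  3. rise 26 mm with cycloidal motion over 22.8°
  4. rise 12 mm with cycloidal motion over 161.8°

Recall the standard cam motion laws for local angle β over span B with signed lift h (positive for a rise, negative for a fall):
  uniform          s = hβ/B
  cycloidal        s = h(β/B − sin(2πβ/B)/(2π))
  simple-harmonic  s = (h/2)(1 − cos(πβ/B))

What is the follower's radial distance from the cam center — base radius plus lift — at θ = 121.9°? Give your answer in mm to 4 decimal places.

seg 1 [0°–71.2°] cycloidal, h=13: full span → s += 13 → s = 13.0000
seg 2 [71.2°–175.4°] simple-harmonic, h=-13: θ=121.9° here. β=50.7, B=104.2. -13/2·(1 − cos(π·0.4866)) = -6.2257 → s = 6.7743
radial distance = base radius + s = 45 + 6.7743 = 51.7743

51.7743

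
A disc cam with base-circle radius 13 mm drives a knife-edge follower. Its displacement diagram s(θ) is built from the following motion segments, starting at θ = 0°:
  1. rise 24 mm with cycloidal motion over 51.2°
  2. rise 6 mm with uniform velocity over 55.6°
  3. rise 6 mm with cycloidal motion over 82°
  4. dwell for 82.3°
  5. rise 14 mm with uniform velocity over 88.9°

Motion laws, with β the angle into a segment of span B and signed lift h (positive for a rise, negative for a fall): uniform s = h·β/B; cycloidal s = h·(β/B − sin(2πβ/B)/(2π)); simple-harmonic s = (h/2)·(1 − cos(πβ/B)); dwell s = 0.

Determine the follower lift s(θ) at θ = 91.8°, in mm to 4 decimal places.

seg 1 [0°–51.2°] cycloidal, h=24: full span → s += 24 → s = 24.0000
seg 2 [51.2°–106.8°] uniform, h=6: θ=91.8° here. β=40.6, B=55.6. 6·40.6/55.6 = 4.3813 → s = 28.3813

28.3813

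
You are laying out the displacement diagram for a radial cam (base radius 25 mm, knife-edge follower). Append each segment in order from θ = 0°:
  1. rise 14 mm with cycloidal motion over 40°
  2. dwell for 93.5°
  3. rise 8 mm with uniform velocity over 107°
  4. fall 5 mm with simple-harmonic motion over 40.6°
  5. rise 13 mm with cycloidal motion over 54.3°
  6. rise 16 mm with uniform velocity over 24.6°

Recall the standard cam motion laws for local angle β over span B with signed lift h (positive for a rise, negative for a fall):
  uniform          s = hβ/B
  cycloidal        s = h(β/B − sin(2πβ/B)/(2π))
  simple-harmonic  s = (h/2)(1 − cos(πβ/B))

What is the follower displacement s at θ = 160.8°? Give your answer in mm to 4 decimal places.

seg 1 [0°–40°] cycloidal, h=14: full span → s += 14 → s = 14.0000
seg 2 [40°–133.5°] dwell: s stays 14.0000
seg 3 [133.5°–240.5°] uniform, h=8: θ=160.8° here. β=27.3, B=107. 8·27.3/107 = 2.0411 → s = 16.0411

16.0411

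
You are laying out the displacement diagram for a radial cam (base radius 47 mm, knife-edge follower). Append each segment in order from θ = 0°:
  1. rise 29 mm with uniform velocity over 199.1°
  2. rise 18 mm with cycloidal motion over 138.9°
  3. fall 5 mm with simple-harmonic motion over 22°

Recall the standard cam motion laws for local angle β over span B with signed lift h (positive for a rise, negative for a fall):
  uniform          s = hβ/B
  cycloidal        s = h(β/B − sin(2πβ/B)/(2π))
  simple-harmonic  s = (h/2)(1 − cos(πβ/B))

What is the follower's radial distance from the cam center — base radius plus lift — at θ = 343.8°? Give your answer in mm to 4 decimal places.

seg 1 [0°–199.1°] uniform, h=29: full span → s += 29 → s = 29.0000
seg 2 [199.1°–338°] cycloidal, h=18: full span → s += 18 → s = 47.0000
seg 3 [338°–360°] simple-harmonic, h=-5: θ=343.8° here. β=5.8, B=22. -5/2·(1 − cos(π·0.2636)) = -0.8096 → s = 46.1904
radial distance = base radius + s = 47 + 46.1904 = 93.1904

93.1904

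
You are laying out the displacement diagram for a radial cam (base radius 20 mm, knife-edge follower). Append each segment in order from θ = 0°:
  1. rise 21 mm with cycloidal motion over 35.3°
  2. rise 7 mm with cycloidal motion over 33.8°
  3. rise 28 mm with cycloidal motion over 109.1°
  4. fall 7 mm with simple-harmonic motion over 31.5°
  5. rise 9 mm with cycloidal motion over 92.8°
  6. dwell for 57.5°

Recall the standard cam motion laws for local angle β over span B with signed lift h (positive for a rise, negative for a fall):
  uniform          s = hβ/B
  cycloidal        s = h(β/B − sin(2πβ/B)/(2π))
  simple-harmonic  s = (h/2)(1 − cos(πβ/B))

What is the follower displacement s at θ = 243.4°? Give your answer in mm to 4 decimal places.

seg 1 [0°–35.3°] cycloidal, h=21: full span → s += 21 → s = 21.0000
seg 2 [35.3°–69.1°] cycloidal, h=7: full span → s += 7 → s = 28.0000
seg 3 [69.1°–178.2°] cycloidal, h=28: full span → s += 28 → s = 56.0000
seg 4 [178.2°–209.7°] simple-harmonic, h=-7: full span → s += -7 → s = 49.0000
seg 5 [209.7°–302.5°] cycloidal, h=9: θ=243.4° here. β=33.7, B=92.8. 9·(0.3631 − sin(2π·0.3631)/(2π)) = 2.1829 → s = 51.1829

51.1829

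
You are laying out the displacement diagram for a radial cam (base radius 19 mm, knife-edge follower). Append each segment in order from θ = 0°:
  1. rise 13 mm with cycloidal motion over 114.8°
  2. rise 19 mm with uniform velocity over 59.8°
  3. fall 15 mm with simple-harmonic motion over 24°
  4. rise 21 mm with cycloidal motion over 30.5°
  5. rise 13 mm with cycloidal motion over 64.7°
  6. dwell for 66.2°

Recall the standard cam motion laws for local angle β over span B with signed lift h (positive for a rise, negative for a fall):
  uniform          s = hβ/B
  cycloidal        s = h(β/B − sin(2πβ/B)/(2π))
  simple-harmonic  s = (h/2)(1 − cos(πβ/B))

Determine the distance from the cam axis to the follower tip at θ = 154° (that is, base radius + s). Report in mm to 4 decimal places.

seg 1 [0°–114.8°] cycloidal, h=13: full span → s += 13 → s = 13.0000
seg 2 [114.8°–174.6°] uniform, h=19: θ=154° here. β=39.2, B=59.8. 19·39.2/59.8 = 12.4548 → s = 25.4548
radial distance = base radius + s = 19 + 25.4548 = 44.4548

44.4548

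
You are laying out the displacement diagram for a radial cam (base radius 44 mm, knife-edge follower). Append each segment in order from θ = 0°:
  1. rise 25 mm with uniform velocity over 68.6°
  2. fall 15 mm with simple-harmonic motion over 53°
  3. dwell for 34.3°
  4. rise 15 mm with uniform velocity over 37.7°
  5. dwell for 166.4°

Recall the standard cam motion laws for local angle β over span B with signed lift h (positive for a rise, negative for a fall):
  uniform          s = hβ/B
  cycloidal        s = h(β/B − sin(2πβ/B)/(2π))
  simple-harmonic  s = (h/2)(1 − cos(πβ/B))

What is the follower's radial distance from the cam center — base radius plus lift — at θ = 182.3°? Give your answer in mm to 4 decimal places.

seg 1 [0°–68.6°] uniform, h=25: full span → s += 25 → s = 25.0000
seg 2 [68.6°–121.6°] simple-harmonic, h=-15: full span → s += -15 → s = 10.0000
seg 3 [121.6°–155.9°] dwell: s stays 10.0000
seg 4 [155.9°–193.6°] uniform, h=15: θ=182.3° here. β=26.4, B=37.7. 15·26.4/37.7 = 10.5040 → s = 20.5040
radial distance = base radius + s = 44 + 20.5040 = 64.5040

64.5040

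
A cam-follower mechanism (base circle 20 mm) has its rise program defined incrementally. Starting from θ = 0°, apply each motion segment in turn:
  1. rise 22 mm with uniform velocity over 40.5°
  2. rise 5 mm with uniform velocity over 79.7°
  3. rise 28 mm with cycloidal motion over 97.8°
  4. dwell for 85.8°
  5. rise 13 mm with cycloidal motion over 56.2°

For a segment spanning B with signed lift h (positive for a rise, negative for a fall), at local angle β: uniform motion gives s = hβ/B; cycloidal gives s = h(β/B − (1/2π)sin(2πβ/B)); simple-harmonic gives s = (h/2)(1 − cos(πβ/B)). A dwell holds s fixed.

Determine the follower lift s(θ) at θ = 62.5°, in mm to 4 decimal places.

seg 1 [0°–40.5°] uniform, h=22: full span → s += 22 → s = 22.0000
seg 2 [40.5°–120.2°] uniform, h=5: θ=62.5° here. β=22, B=79.7. 5·22/79.7 = 1.3802 → s = 23.3802

23.3802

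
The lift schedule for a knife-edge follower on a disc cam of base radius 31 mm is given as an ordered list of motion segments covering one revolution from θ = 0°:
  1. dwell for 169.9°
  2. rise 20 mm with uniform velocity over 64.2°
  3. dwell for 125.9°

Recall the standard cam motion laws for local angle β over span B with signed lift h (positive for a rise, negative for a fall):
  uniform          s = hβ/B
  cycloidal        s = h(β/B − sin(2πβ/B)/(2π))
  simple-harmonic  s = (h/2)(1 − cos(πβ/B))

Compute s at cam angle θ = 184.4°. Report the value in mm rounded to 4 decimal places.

seg 1 [0°–169.9°] dwell: s stays 0.0000
seg 2 [169.9°–234.1°] uniform, h=20: θ=184.4° here. β=14.5, B=64.2. 20·14.5/64.2 = 4.5171 → s = 4.5171

4.5171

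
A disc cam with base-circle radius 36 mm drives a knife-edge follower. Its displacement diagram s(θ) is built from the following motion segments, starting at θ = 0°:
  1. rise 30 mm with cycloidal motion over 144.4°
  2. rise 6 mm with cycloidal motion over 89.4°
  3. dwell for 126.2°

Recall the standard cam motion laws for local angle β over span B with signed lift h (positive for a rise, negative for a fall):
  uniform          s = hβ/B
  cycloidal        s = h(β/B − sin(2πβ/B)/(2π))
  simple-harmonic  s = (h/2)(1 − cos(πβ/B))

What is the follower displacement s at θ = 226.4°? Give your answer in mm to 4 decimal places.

seg 1 [0°–144.4°] cycloidal, h=30: full span → s += 30 → s = 30.0000
seg 2 [144.4°–233.8°] cycloidal, h=6: θ=226.4° here. β=82, B=89.4. 6·(0.9172 − sin(2π·0.9172)/(2π)) = 5.9779 → s = 35.9779

35.9779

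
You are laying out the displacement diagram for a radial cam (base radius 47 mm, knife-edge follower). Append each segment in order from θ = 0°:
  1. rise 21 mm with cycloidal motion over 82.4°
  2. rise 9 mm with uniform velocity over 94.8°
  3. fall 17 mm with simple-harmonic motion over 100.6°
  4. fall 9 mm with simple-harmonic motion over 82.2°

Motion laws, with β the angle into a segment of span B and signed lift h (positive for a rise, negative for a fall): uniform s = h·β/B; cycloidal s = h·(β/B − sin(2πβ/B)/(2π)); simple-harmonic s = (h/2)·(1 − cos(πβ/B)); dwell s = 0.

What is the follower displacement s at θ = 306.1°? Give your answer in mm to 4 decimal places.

seg 1 [0°–82.4°] cycloidal, h=21: full span → s += 21 → s = 21.0000
seg 2 [82.4°–177.2°] uniform, h=9: full span → s += 9 → s = 30.0000
seg 3 [177.2°–277.8°] simple-harmonic, h=-17: full span → s += -17 → s = 13.0000
seg 4 [277.8°–360°] simple-harmonic, h=-9: θ=306.1° here. β=28.3, B=82.2. -9/2·(1 − cos(π·0.3443)) = -2.3854 → s = 10.6146

10.6146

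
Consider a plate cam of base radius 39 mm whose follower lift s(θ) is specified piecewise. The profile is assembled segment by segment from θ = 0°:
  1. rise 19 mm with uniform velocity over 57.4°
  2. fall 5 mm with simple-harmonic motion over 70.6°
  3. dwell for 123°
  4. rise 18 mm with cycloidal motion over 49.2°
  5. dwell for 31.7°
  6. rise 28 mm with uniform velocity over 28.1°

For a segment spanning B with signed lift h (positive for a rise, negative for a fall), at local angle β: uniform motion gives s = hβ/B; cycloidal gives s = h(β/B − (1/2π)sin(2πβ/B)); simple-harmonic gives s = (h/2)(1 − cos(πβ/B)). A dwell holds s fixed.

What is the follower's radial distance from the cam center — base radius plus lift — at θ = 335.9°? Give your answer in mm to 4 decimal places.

seg 1 [0°–57.4°] uniform, h=19: full span → s += 19 → s = 19.0000
seg 2 [57.4°–128°] simple-harmonic, h=-5: full span → s += -5 → s = 14.0000
seg 3 [128°–251°] dwell: s stays 14.0000
seg 4 [251°–300.2°] cycloidal, h=18: full span → s += 18 → s = 32.0000
seg 5 [300.2°–331.9°] dwell: s stays 32.0000
seg 6 [331.9°–360°] uniform, h=28: θ=335.9° here. β=4, B=28.1. 28·4/28.1 = 3.9858 → s = 35.9858
radial distance = base radius + s = 39 + 35.9858 = 74.9858

74.9858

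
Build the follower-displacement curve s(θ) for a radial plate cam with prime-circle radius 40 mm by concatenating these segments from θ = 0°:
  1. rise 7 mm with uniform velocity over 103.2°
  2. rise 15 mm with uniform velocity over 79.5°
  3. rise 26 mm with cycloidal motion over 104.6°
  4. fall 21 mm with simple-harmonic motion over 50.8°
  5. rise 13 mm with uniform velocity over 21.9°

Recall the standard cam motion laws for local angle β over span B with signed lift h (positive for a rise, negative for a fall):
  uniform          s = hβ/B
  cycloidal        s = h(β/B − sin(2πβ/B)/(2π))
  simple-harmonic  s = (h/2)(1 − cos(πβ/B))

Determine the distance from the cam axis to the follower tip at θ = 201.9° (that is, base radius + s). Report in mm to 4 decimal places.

seg 1 [0°–103.2°] uniform, h=7: full span → s += 7 → s = 7.0000
seg 2 [103.2°–182.7°] uniform, h=15: full span → s += 15 → s = 22.0000
seg 3 [182.7°–287.3°] cycloidal, h=26: θ=201.9° here. β=19.2, B=104.6. 26·(0.1836 − sin(2π·0.1836)/(2π)) = 0.9898 → s = 22.9898
radial distance = base radius + s = 40 + 22.9898 = 62.9898

62.9898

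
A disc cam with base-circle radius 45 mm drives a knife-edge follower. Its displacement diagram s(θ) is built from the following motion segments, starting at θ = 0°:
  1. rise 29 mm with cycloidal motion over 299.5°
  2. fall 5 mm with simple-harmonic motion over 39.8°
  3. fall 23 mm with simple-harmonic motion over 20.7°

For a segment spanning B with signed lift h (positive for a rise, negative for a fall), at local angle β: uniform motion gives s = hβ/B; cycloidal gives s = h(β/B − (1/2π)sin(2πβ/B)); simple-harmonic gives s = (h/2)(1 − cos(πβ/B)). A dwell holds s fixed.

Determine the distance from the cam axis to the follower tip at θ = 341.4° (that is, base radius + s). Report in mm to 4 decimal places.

seg 1 [0°–299.5°] cycloidal, h=29: full span → s += 29 → s = 29.0000
seg 2 [299.5°–339.3°] simple-harmonic, h=-5: full span → s += -5 → s = 24.0000
seg 3 [339.3°–360°] simple-harmonic, h=-23: θ=341.4° here. β=2.1, B=20.7. -23/2·(1 − cos(π·0.1014)) = -0.5791 → s = 23.4209
radial distance = base radius + s = 45 + 23.4209 = 68.4209

68.4209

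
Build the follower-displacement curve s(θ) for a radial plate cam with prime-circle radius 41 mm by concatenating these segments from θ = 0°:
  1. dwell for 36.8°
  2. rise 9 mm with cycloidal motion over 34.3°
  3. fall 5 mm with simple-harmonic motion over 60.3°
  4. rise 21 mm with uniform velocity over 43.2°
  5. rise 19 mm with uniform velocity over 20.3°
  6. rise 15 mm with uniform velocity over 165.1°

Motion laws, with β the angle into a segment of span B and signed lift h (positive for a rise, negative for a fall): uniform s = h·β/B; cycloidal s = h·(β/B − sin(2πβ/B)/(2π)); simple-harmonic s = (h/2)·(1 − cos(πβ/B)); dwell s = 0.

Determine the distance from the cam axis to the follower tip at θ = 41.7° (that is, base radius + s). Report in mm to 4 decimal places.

seg 1 [0°–36.8°] dwell: s stays 0.0000
seg 2 [36.8°–71.1°] cycloidal, h=9: θ=41.7° here. β=4.9, B=34.3. 9·(0.1429 − sin(2π·0.1429)/(2π)) = 0.1658 → s = 0.1658
radial distance = base radius + s = 41 + 0.1658 = 41.1658

41.1658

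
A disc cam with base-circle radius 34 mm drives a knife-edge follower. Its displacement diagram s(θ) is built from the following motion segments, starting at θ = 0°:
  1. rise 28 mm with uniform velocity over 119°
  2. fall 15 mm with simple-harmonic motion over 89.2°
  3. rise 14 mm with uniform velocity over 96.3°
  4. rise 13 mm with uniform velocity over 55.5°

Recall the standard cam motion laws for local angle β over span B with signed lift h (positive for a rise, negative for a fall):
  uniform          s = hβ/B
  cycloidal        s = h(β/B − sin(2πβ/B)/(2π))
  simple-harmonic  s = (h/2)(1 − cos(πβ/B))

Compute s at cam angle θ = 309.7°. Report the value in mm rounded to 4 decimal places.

seg 1 [0°–119°] uniform, h=28: full span → s += 28 → s = 28.0000
seg 2 [119°–208.2°] simple-harmonic, h=-15: full span → s += -15 → s = 13.0000
seg 3 [208.2°–304.5°] uniform, h=14: full span → s += 14 → s = 27.0000
seg 4 [304.5°–360°] uniform, h=13: θ=309.7° here. β=5.2, B=55.5. 13·5.2/55.5 = 1.2180 → s = 28.2180

28.2180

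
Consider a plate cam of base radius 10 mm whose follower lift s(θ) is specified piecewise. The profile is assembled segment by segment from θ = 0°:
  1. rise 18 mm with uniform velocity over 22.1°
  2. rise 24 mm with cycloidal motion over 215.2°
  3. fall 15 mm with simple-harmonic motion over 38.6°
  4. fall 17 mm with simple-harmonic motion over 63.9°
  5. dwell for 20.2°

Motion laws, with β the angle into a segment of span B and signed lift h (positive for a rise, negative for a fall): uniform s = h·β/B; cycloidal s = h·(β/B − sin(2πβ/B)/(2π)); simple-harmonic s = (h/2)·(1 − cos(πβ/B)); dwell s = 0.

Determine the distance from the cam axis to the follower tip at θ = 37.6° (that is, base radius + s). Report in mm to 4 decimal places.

seg 1 [0°–22.1°] uniform, h=18: full span → s += 18 → s = 18.0000
seg 2 [22.1°–237.3°] cycloidal, h=24: θ=37.6° here. β=15.5, B=215.2. 24·(0.0720 − sin(2π·0.0720)/(2π)) = 0.0584 → s = 18.0584
radial distance = base radius + s = 10 + 18.0584 = 28.0584

28.0584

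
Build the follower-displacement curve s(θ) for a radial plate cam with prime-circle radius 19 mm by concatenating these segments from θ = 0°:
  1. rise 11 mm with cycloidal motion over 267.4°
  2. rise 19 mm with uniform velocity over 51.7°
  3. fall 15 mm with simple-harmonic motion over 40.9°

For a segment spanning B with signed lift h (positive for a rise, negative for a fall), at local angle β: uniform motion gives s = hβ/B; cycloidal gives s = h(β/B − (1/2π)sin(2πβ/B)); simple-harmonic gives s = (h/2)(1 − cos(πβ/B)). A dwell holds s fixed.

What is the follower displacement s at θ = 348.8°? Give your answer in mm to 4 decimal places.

seg 1 [0°–267.4°] cycloidal, h=11: full span → s += 11 → s = 11.0000
seg 2 [267.4°–319.1°] uniform, h=19: full span → s += 19 → s = 30.0000
seg 3 [319.1°–360°] simple-harmonic, h=-15: θ=348.8° here. β=29.7, B=40.9. -15/2·(1 − cos(π·0.7262)) = -12.3916 → s = 17.6084

17.6084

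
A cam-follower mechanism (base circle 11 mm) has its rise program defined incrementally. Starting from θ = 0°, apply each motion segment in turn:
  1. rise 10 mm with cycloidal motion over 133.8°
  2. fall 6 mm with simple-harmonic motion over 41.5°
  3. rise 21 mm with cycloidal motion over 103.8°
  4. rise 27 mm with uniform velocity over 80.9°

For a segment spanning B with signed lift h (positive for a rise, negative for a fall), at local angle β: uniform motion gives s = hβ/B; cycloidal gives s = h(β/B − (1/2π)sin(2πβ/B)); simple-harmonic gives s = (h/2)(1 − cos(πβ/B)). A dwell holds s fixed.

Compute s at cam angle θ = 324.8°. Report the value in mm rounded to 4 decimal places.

seg 1 [0°–133.8°] cycloidal, h=10: full span → s += 10 → s = 10.0000
seg 2 [133.8°–175.3°] simple-harmonic, h=-6: full span → s += -6 → s = 4.0000
seg 3 [175.3°–279.1°] cycloidal, h=21: full span → s += 21 → s = 25.0000
seg 4 [279.1°–360°] uniform, h=27: θ=324.8° here. β=45.7, B=80.9. 27·45.7/80.9 = 15.2522 → s = 40.2522

40.2522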